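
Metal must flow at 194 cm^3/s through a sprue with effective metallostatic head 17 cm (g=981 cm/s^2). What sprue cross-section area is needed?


Formula: v = sqrt(2*g*h), A = Q/v
Velocity: v = sqrt(2 * 981 * 17) = sqrt(33354) = 182.6308 cm/s
Sprue area: A = Q / v = 194 / 182.6308 = 1.0623 cm^2

Final answer: 1.0623 cm^2


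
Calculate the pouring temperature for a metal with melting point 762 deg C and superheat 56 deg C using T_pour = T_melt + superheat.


Formula: T_pour = T_melt + Superheat
T_pour = 762 + 56 = 818 deg C


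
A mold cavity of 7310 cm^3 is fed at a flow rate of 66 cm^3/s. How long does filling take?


Formula: t_fill = V_mold / Q_flow
t = 7310 cm^3 / 66 cm^3/s = 110.7576 s


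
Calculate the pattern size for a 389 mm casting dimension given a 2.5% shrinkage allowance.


Formula: L_pattern = L_casting * (1 + shrinkage_rate/100)
Shrinkage factor = 1 + 2.5/100 = 1.025
L_pattern = 389 mm * 1.025 = 398.7250 mm

Final answer: 398.7250 mm


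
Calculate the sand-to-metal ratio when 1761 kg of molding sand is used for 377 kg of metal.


Formula: Sand-to-Metal Ratio = W_sand / W_metal
Ratio = 1761 kg / 377 kg = 4.6711

Answer: 4.6711


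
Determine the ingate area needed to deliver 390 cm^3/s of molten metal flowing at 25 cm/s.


Formula: A_ingate = Q / v  (continuity equation)
A = 390 cm^3/s / 25 cm/s = 15.6000 cm^2


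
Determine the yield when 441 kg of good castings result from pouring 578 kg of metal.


Formula: Casting Yield = (W_good / W_total) * 100
Yield = (441 kg / 578 kg) * 100 = 76.2976%

Answer: 76.2976%


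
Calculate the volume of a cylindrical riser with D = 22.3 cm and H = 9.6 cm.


Formula: V = pi * (D/2)^2 * H  (cylinder volume)
Radius = D/2 = 22.3/2 = 11.15 cm
V = pi * 11.15^2 * 9.6 = 3749.4783 cm^3


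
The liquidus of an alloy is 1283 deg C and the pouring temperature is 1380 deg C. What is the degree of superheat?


Formula: Superheat = T_pour - T_melt
Superheat = 1380 - 1283 = 97 deg C

97 deg C


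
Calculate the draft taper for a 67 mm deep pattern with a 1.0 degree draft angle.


Formula: taper = depth * tan(draft_angle)
tan(1.0 deg) = 0.0174551
taper = 67 mm * 0.0174551 = 1.1695 mm

Answer: 1.1695 mm


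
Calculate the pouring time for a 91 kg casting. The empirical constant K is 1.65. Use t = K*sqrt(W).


Formula: t = K * sqrt(W)
sqrt(W) = sqrt(91) = 9.53939
t = 1.65 * 9.53939 = 15.7400 s

Answer: 15.7400 s


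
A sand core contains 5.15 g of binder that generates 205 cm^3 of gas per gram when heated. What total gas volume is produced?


Formula: V_gas = W_binder * gas_evolution_rate
V = 5.15 g * 205 cm^3/g = 1055.7500 cm^3

Final answer: 1055.7500 cm^3


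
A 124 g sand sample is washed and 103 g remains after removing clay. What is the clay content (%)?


Formula: Clay% = (W_total - W_washed) / W_total * 100
Clay mass = 124 - 103 = 21 g
Clay% = 21 / 124 * 100 = 16.9355%

Answer: 16.9355%


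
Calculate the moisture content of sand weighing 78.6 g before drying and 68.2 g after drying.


Formula: MC = (W_wet - W_dry) / W_wet * 100
Water mass = 78.6 - 68.2 = 10.4 g
MC = 10.4 / 78.6 * 100 = 13.2316%

Final answer: 13.2316%


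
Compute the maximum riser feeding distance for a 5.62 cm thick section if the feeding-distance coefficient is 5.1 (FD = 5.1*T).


Formula: FD = 5.1 * T  (riser feeding-distance rule)
FD = 5.1 * 5.62 cm = 28.6620 cm


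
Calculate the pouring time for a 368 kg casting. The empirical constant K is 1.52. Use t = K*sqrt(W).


Formula: t = K * sqrt(W)
sqrt(W) = sqrt(368) = 19.18333
t = 1.52 * 19.18333 = 29.1587 s

29.1587 s


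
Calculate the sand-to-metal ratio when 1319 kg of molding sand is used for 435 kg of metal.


Formula: Sand-to-Metal Ratio = W_sand / W_metal
Ratio = 1319 kg / 435 kg = 3.0322

Final answer: 3.0322


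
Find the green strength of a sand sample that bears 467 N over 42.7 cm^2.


Formula: Compressive Strength = Force / Area
Strength = 467 N / 42.7 cm^2 = 10.9368 N/cm^2

10.9368 N/cm^2


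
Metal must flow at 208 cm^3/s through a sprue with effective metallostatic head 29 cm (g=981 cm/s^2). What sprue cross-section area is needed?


Formula: v = sqrt(2*g*h), A = Q/v
Velocity: v = sqrt(2 * 981 * 29) = sqrt(56898) = 238.5330 cm/s
Sprue area: A = Q / v = 208 / 238.5330 = 0.8720 cm^2


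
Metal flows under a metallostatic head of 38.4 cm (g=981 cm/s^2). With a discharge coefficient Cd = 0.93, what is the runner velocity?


Formula: v = Cd * sqrt(2 * g * h)  (Torricelli with discharge coefficient)
2*g*h = 2 * 981 * 38.4 = 75340.8 cm^2/s^2
sqrt(75340.8) = 274.48279 cm/s
v = 0.93 * 274.48279 = 255.2690 cm/s

Final answer: 255.2690 cm/s


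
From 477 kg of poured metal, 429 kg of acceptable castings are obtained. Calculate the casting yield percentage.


Formula: Casting Yield = (W_good / W_total) * 100
Yield = (429 kg / 477 kg) * 100 = 89.9371%

89.9371%


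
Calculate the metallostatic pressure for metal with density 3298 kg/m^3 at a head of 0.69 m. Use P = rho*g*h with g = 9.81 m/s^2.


Formula: P = rho * g * h
rho * g = 3298 * 9.81 = 32353.38 N/m^3
P = 32353.38 * 0.69 = 22323.8322 Pa

22323.8322 Pa


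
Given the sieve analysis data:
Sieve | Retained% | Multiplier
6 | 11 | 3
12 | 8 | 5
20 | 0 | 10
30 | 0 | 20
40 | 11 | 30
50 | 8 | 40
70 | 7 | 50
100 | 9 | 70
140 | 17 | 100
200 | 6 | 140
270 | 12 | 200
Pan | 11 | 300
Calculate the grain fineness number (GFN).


Formula: GFN = sum(pct * multiplier) / sum(pct)
sum(pct * multiplier) = 9943
sum(pct) = 100
GFN = 9943 / 100 = 99.43

Answer: 99.43


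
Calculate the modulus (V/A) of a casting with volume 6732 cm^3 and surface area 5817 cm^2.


Formula: Casting Modulus M = V / A
M = 6732 cm^3 / 5817 cm^2 = 1.1573 cm


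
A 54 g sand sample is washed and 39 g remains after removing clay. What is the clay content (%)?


Formula: Clay% = (W_total - W_washed) / W_total * 100
Clay mass = 54 - 39 = 15 g
Clay% = 15 / 54 * 100 = 27.7778%


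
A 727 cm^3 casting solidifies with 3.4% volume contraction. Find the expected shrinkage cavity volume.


Formula: V_shrink = V_casting * shrinkage_pct / 100
V_shrink = 727 cm^3 * 3.4 / 100 = 24.7180 cm^3

Final answer: 24.7180 cm^3


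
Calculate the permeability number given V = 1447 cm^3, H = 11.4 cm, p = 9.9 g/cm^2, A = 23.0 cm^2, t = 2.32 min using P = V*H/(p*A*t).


Formula: Permeability Number P = (V * H) / (p * A * t)
Numerator: V * H = 1447 * 11.4 = 16495.8
Denominator: p * A * t = 9.9 * 23.0 * 2.32 = 528.264
P = 16495.8 / 528.264 = 31.2264

31.2264


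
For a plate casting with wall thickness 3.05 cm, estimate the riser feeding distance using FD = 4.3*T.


Formula: FD = 4.3 * T  (riser feeding-distance rule)
FD = 4.3 * 3.05 cm = 13.1150 cm

Answer: 13.1150 cm


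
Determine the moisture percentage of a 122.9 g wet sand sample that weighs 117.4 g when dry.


Formula: MC = (W_wet - W_dry) / W_wet * 100
Water mass = 122.9 - 117.4 = 5.5 g
MC = 5.5 / 122.9 * 100 = 4.4752%

4.4752%


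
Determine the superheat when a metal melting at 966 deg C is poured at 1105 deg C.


Formula: Superheat = T_pour - T_melt
Superheat = 1105 - 966 = 139 deg C


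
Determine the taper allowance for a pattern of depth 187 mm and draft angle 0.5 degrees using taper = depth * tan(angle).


Formula: taper = depth * tan(draft_angle)
tan(0.5 deg) = 0.0087269
taper = 187 mm * 0.0087269 = 1.6319 mm


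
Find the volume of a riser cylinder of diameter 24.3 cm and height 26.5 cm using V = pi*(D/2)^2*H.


Formula: V = pi * (D/2)^2 * H  (cylinder volume)
Radius = D/2 = 24.3/2 = 12.15 cm
V = pi * 12.15^2 * 26.5 = 12289.8987 cm^3

Final answer: 12289.8987 cm^3


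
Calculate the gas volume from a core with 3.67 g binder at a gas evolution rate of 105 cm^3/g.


Formula: V_gas = W_binder * gas_evolution_rate
V = 3.67 g * 105 cm^3/g = 385.3500 cm^3


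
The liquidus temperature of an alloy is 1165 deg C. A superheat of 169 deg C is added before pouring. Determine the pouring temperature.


Formula: T_pour = T_melt + Superheat
T_pour = 1165 + 169 = 1334 deg C

1334 deg C


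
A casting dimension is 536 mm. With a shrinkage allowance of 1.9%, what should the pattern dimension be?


Formula: L_pattern = L_casting * (1 + shrinkage_rate/100)
Shrinkage factor = 1 + 1.9/100 = 1.019
L_pattern = 536 mm * 1.019 = 546.1840 mm

Final answer: 546.1840 mm


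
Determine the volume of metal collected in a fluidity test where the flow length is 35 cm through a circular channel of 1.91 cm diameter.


Formula: V = pi * (d/2)^2 * L  (cylinder volume)
Radius = 1.91/2 = 0.955 cm
V = pi * 0.955^2 * 35 = 100.2824 cm^3

Final answer: 100.2824 cm^3


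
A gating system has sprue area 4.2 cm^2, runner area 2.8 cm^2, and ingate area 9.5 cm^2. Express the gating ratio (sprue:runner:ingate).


Sprue:Runner:Ingate = 1 : 2.8/4.2 : 9.5/4.2 = 1:0.67:2.26

Final answer: 1:0.67:2.26


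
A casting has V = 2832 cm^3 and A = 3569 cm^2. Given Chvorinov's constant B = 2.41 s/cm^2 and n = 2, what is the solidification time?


Formula: t_s = B * (V/A)^n  (Chvorinov's rule, n=2)
Modulus M = V/A = 2832/3569 = 0.793500 cm
M^2 = 0.793500^2 = 0.629642 cm^2
t_s = 2.41 * 0.629642 = 1.5174 s

1.5174 s


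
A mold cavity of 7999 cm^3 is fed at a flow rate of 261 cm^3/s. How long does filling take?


Formula: t_fill = V_mold / Q_flow
t = 7999 cm^3 / 261 cm^3/s = 30.6475 s

30.6475 s


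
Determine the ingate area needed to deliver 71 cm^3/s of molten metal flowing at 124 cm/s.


Formula: A_ingate = Q / v  (continuity equation)
A = 71 cm^3/s / 124 cm/s = 0.5726 cm^2

Answer: 0.5726 cm^2


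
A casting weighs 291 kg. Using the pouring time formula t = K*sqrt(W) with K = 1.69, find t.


Formula: t = K * sqrt(W)
sqrt(W) = sqrt(291) = 17.05872
t = 1.69 * 17.05872 = 28.8292 s

Final answer: 28.8292 s


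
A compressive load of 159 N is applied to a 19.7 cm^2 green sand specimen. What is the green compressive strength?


Formula: Compressive Strength = Force / Area
Strength = 159 N / 19.7 cm^2 = 8.0711 N/cm^2

Final answer: 8.0711 N/cm^2


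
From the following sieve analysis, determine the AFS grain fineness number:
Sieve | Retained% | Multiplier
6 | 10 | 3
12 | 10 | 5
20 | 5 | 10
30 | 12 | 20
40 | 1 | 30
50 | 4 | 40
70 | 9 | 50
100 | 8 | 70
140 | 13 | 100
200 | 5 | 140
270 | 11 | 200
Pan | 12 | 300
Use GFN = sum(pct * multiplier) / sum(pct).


Formula: GFN = sum(pct * multiplier) / sum(pct)
sum(pct * multiplier) = 9370
sum(pct) = 100
GFN = 9370 / 100 = 93.70

93.70


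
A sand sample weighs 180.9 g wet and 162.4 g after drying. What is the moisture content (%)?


Formula: MC = (W_wet - W_dry) / W_wet * 100
Water mass = 180.9 - 162.4 = 18.5 g
MC = 18.5 / 180.9 * 100 = 10.2266%

Final answer: 10.2266%


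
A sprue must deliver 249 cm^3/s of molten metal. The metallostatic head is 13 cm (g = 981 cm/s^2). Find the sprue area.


Formula: v = sqrt(2*g*h), A = Q/v
Velocity: v = sqrt(2 * 981 * 13) = sqrt(25506) = 159.7060 cm/s
Sprue area: A = Q / v = 249 / 159.7060 = 1.5591 cm^2

Final answer: 1.5591 cm^2


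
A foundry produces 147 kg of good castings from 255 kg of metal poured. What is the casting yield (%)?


Formula: Casting Yield = (W_good / W_total) * 100
Yield = (147 kg / 255 kg) * 100 = 57.6471%

Final answer: 57.6471%


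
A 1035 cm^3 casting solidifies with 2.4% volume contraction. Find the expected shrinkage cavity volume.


Formula: V_shrink = V_casting * shrinkage_pct / 100
V_shrink = 1035 cm^3 * 2.4 / 100 = 24.8400 cm^3


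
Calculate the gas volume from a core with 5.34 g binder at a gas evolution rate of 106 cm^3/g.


Formula: V_gas = W_binder * gas_evolution_rate
V = 5.34 g * 106 cm^3/g = 566.0400 cm^3


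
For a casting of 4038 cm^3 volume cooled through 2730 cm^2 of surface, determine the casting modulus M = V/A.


Formula: Casting Modulus M = V / A
M = 4038 cm^3 / 2730 cm^2 = 1.4791 cm


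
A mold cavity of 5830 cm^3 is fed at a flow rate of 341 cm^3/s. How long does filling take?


Formula: t_fill = V_mold / Q_flow
t = 5830 cm^3 / 341 cm^3/s = 17.0968 s

17.0968 s


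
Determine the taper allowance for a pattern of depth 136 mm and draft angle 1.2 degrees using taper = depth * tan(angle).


Formula: taper = depth * tan(draft_angle)
tan(1.2 deg) = 0.0209470
taper = 136 mm * 0.0209470 = 2.8488 mm

Answer: 2.8488 mm


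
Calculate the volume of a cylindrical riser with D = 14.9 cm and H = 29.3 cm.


Formula: V = pi * (D/2)^2 * H  (cylinder volume)
Radius = D/2 = 14.9/2 = 7.45 cm
V = pi * 7.45^2 * 29.3 = 5108.9310 cm^3

Answer: 5108.9310 cm^3


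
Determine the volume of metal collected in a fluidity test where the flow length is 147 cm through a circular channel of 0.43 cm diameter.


Formula: V = pi * (d/2)^2 * L  (cylinder volume)
Radius = 0.43/2 = 0.215 cm
V = pi * 0.215^2 * 147 = 21.3474 cm^3

Final answer: 21.3474 cm^3


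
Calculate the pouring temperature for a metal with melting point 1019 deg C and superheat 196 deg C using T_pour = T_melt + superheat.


Formula: T_pour = T_melt + Superheat
T_pour = 1019 + 196 = 1215 deg C

1215 deg C


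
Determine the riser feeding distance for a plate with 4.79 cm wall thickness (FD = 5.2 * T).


Formula: FD = 5.2 * T  (riser feeding-distance rule)
FD = 5.2 * 4.79 cm = 24.9080 cm

24.9080 cm


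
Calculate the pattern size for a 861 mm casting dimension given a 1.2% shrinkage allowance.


Formula: L_pattern = L_casting * (1 + shrinkage_rate/100)
Shrinkage factor = 1 + 1.2/100 = 1.012
L_pattern = 861 mm * 1.012 = 871.3320 mm

871.3320 mm


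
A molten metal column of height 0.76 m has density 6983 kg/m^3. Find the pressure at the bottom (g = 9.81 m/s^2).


Formula: P = rho * g * h
rho * g = 6983 * 9.81 = 68503.23 N/m^3
P = 68503.23 * 0.76 = 52062.4548 Pa


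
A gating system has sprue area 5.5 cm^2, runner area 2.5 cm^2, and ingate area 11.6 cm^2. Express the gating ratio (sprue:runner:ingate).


Sprue:Runner:Ingate = 1 : 2.5/5.5 : 11.6/5.5 = 1:0.45:2.11

Final answer: 1:0.45:2.11


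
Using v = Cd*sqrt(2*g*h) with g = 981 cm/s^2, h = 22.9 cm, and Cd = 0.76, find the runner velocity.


Formula: v = Cd * sqrt(2 * g * h)  (Torricelli with discharge coefficient)
2*g*h = 2 * 981 * 22.9 = 44929.8 cm^2/s^2
sqrt(44929.8) = 211.96651 cm/s
v = 0.76 * 211.96651 = 161.0945 cm/s

Answer: 161.0945 cm/s


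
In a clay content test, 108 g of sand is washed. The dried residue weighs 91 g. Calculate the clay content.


Formula: Clay% = (W_total - W_washed) / W_total * 100
Clay mass = 108 - 91 = 17 g
Clay% = 17 / 108 * 100 = 15.7407%

Answer: 15.7407%


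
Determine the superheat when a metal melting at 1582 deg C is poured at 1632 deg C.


Formula: Superheat = T_pour - T_melt
Superheat = 1632 - 1582 = 50 deg C

50 deg C


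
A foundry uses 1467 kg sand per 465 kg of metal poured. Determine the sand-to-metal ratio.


Formula: Sand-to-Metal Ratio = W_sand / W_metal
Ratio = 1467 kg / 465 kg = 3.1548

3.1548


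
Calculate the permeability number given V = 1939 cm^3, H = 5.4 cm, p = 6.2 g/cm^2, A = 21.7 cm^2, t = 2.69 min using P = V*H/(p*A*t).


Formula: Permeability Number P = (V * H) / (p * A * t)
Numerator: V * H = 1939 * 5.4 = 10470.6
Denominator: p * A * t = 6.2 * 21.7 * 2.69 = 361.9126
P = 10470.6 / 361.9126 = 28.9313

Final answer: 28.9313


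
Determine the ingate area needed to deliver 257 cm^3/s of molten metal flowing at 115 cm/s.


Formula: A_ingate = Q / v  (continuity equation)
A = 257 cm^3/s / 115 cm/s = 2.2348 cm^2

Answer: 2.2348 cm^2


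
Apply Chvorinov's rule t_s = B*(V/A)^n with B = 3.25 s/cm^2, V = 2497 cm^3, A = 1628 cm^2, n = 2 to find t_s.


Formula: t_s = B * (V/A)^n  (Chvorinov's rule, n=2)
Modulus M = V/A = 2497/1628 = 1.533784 cm
M^2 = 1.533784^2 = 2.352493 cm^2
t_s = 3.25 * 2.352493 = 7.6456 s

Answer: 7.6456 s


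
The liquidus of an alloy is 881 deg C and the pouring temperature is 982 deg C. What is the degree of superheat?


Formula: Superheat = T_pour - T_melt
Superheat = 982 - 881 = 101 deg C


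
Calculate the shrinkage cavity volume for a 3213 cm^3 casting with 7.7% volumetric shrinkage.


Formula: V_shrink = V_casting * shrinkage_pct / 100
V_shrink = 3213 cm^3 * 7.7 / 100 = 247.4010 cm^3

Answer: 247.4010 cm^3


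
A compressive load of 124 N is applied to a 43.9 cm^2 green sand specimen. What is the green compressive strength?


Formula: Compressive Strength = Force / Area
Strength = 124 N / 43.9 cm^2 = 2.8246 N/cm^2


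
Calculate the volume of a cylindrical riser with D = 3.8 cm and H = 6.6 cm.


Formula: V = pi * (D/2)^2 * H  (cylinder volume)
Radius = D/2 = 3.8/2 = 1.9 cm
V = pi * 1.9^2 * 6.6 = 74.8516 cm^3

Final answer: 74.8516 cm^3


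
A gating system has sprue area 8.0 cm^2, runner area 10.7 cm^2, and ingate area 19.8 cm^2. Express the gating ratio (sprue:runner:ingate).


Sprue:Runner:Ingate = 1 : 10.7/8.0 : 19.8/8.0 = 1:1.34:2.48


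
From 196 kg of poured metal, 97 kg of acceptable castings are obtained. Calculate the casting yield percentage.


Formula: Casting Yield = (W_good / W_total) * 100
Yield = (97 kg / 196 kg) * 100 = 49.4898%

49.4898%


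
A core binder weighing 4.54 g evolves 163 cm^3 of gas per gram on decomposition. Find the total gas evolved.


Formula: V_gas = W_binder * gas_evolution_rate
V = 4.54 g * 163 cm^3/g = 740.0200 cm^3


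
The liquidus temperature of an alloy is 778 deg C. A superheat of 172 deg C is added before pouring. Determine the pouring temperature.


Formula: T_pour = T_melt + Superheat
T_pour = 778 + 172 = 950 deg C


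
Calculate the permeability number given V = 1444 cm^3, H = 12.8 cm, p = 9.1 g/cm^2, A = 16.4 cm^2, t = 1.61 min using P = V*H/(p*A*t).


Formula: Permeability Number P = (V * H) / (p * A * t)
Numerator: V * H = 1444 * 12.8 = 18483.2
Denominator: p * A * t = 9.1 * 16.4 * 1.61 = 240.2764
P = 18483.2 / 240.2764 = 76.9247

76.9247


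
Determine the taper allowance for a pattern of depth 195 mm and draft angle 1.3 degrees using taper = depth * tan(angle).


Formula: taper = depth * tan(draft_angle)
tan(1.3 deg) = 0.0226932
taper = 195 mm * 0.0226932 = 4.4252 mm

Answer: 4.4252 mm


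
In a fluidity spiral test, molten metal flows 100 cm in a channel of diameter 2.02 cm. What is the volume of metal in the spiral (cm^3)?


Formula: V = pi * (d/2)^2 * L  (cylinder volume)
Radius = 2.02/2 = 1.01 cm
V = pi * 1.01^2 * 100 = 320.4739 cm^3

Final answer: 320.4739 cm^3


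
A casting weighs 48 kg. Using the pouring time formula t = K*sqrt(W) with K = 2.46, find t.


Formula: t = K * sqrt(W)
sqrt(W) = sqrt(48) = 6.92820
t = 2.46 * 6.92820 = 17.0434 s


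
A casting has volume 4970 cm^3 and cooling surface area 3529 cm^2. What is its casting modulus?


Formula: Casting Modulus M = V / A
M = 4970 cm^3 / 3529 cm^2 = 1.4083 cm


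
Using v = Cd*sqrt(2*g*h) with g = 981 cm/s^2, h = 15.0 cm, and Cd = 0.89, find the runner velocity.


Formula: v = Cd * sqrt(2 * g * h)  (Torricelli with discharge coefficient)
2*g*h = 2 * 981 * 15.0 = 29430.0 cm^2/s^2
sqrt(29430.0) = 171.55174 cm/s
v = 0.89 * 171.55174 = 152.6810 cm/s


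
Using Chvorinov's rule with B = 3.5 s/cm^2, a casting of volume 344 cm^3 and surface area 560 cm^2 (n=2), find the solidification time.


Formula: t_s = B * (V/A)^n  (Chvorinov's rule, n=2)
Modulus M = V/A = 344/560 = 0.614286 cm
M^2 = 0.614286^2 = 0.377347 cm^2
t_s = 3.5 * 0.377347 = 1.3207 s

1.3207 s


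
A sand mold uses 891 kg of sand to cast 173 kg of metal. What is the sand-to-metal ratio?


Formula: Sand-to-Metal Ratio = W_sand / W_metal
Ratio = 891 kg / 173 kg = 5.1503

Answer: 5.1503


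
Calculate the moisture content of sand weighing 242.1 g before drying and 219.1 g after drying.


Formula: MC = (W_wet - W_dry) / W_wet * 100
Water mass = 242.1 - 219.1 = 23.0 g
MC = 23.0 / 242.1 * 100 = 9.5002%

Answer: 9.5002%


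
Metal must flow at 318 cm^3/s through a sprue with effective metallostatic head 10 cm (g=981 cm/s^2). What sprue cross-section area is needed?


Formula: v = sqrt(2*g*h), A = Q/v
Velocity: v = sqrt(2 * 981 * 10) = sqrt(19620) = 140.0714 cm/s
Sprue area: A = Q / v = 318 / 140.0714 = 2.2703 cm^2

Answer: 2.2703 cm^2


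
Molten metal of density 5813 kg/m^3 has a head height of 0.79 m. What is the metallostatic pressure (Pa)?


Formula: P = rho * g * h
rho * g = 5813 * 9.81 = 57025.53 N/m^3
P = 57025.53 * 0.79 = 45050.1687 Pa

Answer: 45050.1687 Pa


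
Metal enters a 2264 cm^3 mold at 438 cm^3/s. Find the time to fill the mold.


Formula: t_fill = V_mold / Q_flow
t = 2264 cm^3 / 438 cm^3/s = 5.1689 s

Answer: 5.1689 s


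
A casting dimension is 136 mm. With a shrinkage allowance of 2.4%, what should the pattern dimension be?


Formula: L_pattern = L_casting * (1 + shrinkage_rate/100)
Shrinkage factor = 1 + 2.4/100 = 1.024
L_pattern = 136 mm * 1.024 = 139.2640 mm

Final answer: 139.2640 mm


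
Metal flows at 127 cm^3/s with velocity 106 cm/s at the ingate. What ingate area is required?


Formula: A_ingate = Q / v  (continuity equation)
A = 127 cm^3/s / 106 cm/s = 1.1981 cm^2

Answer: 1.1981 cm^2


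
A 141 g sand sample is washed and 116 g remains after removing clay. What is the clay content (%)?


Formula: Clay% = (W_total - W_washed) / W_total * 100
Clay mass = 141 - 116 = 25 g
Clay% = 25 / 141 * 100 = 17.7305%

17.7305%


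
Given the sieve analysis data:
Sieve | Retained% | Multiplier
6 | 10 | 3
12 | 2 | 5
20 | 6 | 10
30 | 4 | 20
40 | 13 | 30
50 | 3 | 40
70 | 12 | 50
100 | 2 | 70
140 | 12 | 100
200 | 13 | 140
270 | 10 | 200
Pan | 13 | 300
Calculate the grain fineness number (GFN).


Formula: GFN = sum(pct * multiplier) / sum(pct)
sum(pct * multiplier) = 10350
sum(pct) = 100
GFN = 10350 / 100 = 103.50

Answer: 103.50


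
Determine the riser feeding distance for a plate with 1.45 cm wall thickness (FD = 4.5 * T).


Formula: FD = 4.5 * T  (riser feeding-distance rule)
FD = 4.5 * 1.45 cm = 6.5250 cm


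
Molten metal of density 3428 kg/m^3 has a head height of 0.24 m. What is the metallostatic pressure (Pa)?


Formula: P = rho * g * h
rho * g = 3428 * 9.81 = 33628.68 N/m^3
P = 33628.68 * 0.24 = 8070.8832 Pa

Final answer: 8070.8832 Pa


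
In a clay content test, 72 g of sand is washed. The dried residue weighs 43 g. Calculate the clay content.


Formula: Clay% = (W_total - W_washed) / W_total * 100
Clay mass = 72 - 43 = 29 g
Clay% = 29 / 72 * 100 = 40.2778%


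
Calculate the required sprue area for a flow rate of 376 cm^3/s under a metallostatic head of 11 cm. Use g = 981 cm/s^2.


Formula: v = sqrt(2*g*h), A = Q/v
Velocity: v = sqrt(2 * 981 * 11) = sqrt(21582) = 146.9081 cm/s
Sprue area: A = Q / v = 376 / 146.9081 = 2.5594 cm^2


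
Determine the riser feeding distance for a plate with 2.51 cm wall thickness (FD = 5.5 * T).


Formula: FD = 5.5 * T  (riser feeding-distance rule)
FD = 5.5 * 2.51 cm = 13.8050 cm

13.8050 cm


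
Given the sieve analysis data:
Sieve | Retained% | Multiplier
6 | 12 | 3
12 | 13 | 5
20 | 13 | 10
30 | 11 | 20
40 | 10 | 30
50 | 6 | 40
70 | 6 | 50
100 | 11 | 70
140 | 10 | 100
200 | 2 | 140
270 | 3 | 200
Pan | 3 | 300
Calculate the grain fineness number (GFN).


Formula: GFN = sum(pct * multiplier) / sum(pct)
sum(pct * multiplier) = 4841
sum(pct) = 100
GFN = 4841 / 100 = 48.41

Answer: 48.41


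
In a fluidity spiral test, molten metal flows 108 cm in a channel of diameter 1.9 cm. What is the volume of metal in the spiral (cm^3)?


Formula: V = pi * (d/2)^2 * L  (cylinder volume)
Radius = 1.9/2 = 0.95 cm
V = pi * 0.95^2 * 108 = 306.2110 cm^3

306.2110 cm^3


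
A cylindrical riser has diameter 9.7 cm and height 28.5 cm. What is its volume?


Formula: V = pi * (D/2)^2 * H  (cylinder volume)
Radius = D/2 = 9.7/2 = 4.85 cm
V = pi * 4.85^2 * 28.5 = 2106.0962 cm^3

Answer: 2106.0962 cm^3


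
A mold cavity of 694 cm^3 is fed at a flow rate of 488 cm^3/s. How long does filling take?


Formula: t_fill = V_mold / Q_flow
t = 694 cm^3 / 488 cm^3/s = 1.4221 s

Final answer: 1.4221 s


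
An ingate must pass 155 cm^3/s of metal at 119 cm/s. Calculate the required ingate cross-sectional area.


Formula: A_ingate = Q / v  (continuity equation)
A = 155 cm^3/s / 119 cm/s = 1.3025 cm^2


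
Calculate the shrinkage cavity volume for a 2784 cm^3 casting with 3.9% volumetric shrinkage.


Formula: V_shrink = V_casting * shrinkage_pct / 100
V_shrink = 2784 cm^3 * 3.9 / 100 = 108.5760 cm^3

Final answer: 108.5760 cm^3


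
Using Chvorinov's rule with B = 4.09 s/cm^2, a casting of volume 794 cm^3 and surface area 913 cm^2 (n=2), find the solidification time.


Formula: t_s = B * (V/A)^n  (Chvorinov's rule, n=2)
Modulus M = V/A = 794/913 = 0.869660 cm
M^2 = 0.869660^2 = 0.756309 cm^2
t_s = 4.09 * 0.756309 = 3.0933 s


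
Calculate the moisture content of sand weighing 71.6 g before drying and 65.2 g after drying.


Formula: MC = (W_wet - W_dry) / W_wet * 100
Water mass = 71.6 - 65.2 = 6.4 g
MC = 6.4 / 71.6 * 100 = 8.9385%

Answer: 8.9385%


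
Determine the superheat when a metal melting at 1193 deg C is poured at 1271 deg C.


Formula: Superheat = T_pour - T_melt
Superheat = 1271 - 1193 = 78 deg C


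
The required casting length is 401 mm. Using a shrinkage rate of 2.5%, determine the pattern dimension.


Formula: L_pattern = L_casting * (1 + shrinkage_rate/100)
Shrinkage factor = 1 + 2.5/100 = 1.025
L_pattern = 401 mm * 1.025 = 411.0250 mm


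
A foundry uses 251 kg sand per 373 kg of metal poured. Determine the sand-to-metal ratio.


Formula: Sand-to-Metal Ratio = W_sand / W_metal
Ratio = 251 kg / 373 kg = 0.6729

0.6729


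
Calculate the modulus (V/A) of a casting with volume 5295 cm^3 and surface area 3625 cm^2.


Formula: Casting Modulus M = V / A
M = 5295 cm^3 / 3625 cm^2 = 1.4607 cm

Answer: 1.4607 cm


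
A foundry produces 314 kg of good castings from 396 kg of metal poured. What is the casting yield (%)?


Formula: Casting Yield = (W_good / W_total) * 100
Yield = (314 kg / 396 kg) * 100 = 79.2929%

79.2929%


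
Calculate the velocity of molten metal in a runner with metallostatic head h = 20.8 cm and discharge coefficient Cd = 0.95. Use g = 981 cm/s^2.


Formula: v = Cd * sqrt(2 * g * h)  (Torricelli with discharge coefficient)
2*g*h = 2 * 981 * 20.8 = 40809.6 cm^2/s^2
sqrt(40809.6) = 202.01386 cm/s
v = 0.95 * 202.01386 = 191.9132 cm/s

Answer: 191.9132 cm/s


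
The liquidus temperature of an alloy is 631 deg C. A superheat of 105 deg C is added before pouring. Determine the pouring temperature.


Formula: T_pour = T_melt + Superheat
T_pour = 631 + 105 = 736 deg C

736 deg C


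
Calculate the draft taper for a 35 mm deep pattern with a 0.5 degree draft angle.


Formula: taper = depth * tan(draft_angle)
tan(0.5 deg) = 0.0087269
taper = 35 mm * 0.0087269 = 0.3054 mm

Answer: 0.3054 mm


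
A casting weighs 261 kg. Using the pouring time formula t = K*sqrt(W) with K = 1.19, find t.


Formula: t = K * sqrt(W)
sqrt(W) = sqrt(261) = 16.15549
t = 1.19 * 16.15549 = 19.2250 s

Answer: 19.2250 s


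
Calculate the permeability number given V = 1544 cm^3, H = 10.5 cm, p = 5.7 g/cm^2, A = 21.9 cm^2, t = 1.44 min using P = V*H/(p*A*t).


Formula: Permeability Number P = (V * H) / (p * A * t)
Numerator: V * H = 1544 * 10.5 = 16212.0
Denominator: p * A * t = 5.7 * 21.9 * 1.44 = 179.7552
P = 16212.0 / 179.7552 = 90.1893

Final answer: 90.1893


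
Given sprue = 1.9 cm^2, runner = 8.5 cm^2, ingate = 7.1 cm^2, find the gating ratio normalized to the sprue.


Sprue:Runner:Ingate = 1 : 8.5/1.9 : 7.1/1.9 = 1:4.47:3.74

Final answer: 1:4.47:3.74


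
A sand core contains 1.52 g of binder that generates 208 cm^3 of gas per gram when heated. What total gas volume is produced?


Formula: V_gas = W_binder * gas_evolution_rate
V = 1.52 g * 208 cm^3/g = 316.1600 cm^3

316.1600 cm^3


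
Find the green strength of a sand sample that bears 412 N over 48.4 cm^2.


Formula: Compressive Strength = Force / Area
Strength = 412 N / 48.4 cm^2 = 8.5124 N/cm^2

Final answer: 8.5124 N/cm^2


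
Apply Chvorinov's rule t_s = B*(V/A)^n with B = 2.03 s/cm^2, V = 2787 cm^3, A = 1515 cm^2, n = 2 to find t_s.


Formula: t_s = B * (V/A)^n  (Chvorinov's rule, n=2)
Modulus M = V/A = 2787/1515 = 1.839604 cm
M^2 = 1.839604^2 = 3.384143 cm^2
t_s = 2.03 * 3.384143 = 6.8698 s

Answer: 6.8698 s


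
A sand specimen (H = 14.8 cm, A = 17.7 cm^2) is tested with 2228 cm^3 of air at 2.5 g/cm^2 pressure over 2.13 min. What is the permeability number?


Formula: Permeability Number P = (V * H) / (p * A * t)
Numerator: V * H = 2228 * 14.8 = 32974.4
Denominator: p * A * t = 2.5 * 17.7 * 2.13 = 94.2525
P = 32974.4 / 94.2525 = 349.8517

Answer: 349.8517


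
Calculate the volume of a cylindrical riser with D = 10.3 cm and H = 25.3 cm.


Formula: V = pi * (D/2)^2 * H  (cylinder volume)
Radius = D/2 = 10.3/2 = 5.15 cm
V = pi * 5.15^2 * 25.3 = 2108.0691 cm^3

2108.0691 cm^3


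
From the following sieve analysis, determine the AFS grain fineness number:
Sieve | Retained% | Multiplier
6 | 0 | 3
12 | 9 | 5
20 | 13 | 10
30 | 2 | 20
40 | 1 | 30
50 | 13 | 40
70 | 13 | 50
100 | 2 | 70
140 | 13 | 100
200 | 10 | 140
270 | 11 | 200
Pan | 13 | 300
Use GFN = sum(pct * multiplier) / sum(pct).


Formula: GFN = sum(pct * multiplier) / sum(pct)
sum(pct * multiplier) = 10355
sum(pct) = 100
GFN = 10355 / 100 = 103.55

103.55


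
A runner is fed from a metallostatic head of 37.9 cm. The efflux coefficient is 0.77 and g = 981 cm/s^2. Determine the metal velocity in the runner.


Formula: v = Cd * sqrt(2 * g * h)  (Torricelli with discharge coefficient)
2*g*h = 2 * 981 * 37.9 = 74359.8 cm^2/s^2
sqrt(74359.8) = 272.68993 cm/s
v = 0.77 * 272.68993 = 209.9712 cm/s

209.9712 cm/s


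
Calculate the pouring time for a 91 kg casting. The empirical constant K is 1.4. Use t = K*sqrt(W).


Formula: t = K * sqrt(W)
sqrt(W) = sqrt(91) = 9.53939
t = 1.4 * 9.53939 = 13.3551 s

13.3551 s


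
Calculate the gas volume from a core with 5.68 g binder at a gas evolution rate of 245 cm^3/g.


Formula: V_gas = W_binder * gas_evolution_rate
V = 5.68 g * 245 cm^3/g = 1391.6000 cm^3

Answer: 1391.6000 cm^3


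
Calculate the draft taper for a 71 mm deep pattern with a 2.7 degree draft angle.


Formula: taper = depth * tan(draft_angle)
tan(2.7 deg) = 0.0471588
taper = 71 mm * 0.0471588 = 3.3483 mm

3.3483 mm


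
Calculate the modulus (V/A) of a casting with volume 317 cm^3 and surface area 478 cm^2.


Formula: Casting Modulus M = V / A
M = 317 cm^3 / 478 cm^2 = 0.6632 cm

Answer: 0.6632 cm


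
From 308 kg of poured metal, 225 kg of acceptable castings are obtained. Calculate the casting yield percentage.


Formula: Casting Yield = (W_good / W_total) * 100
Yield = (225 kg / 308 kg) * 100 = 73.0519%

Answer: 73.0519%


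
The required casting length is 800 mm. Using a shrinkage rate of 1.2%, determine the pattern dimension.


Formula: L_pattern = L_casting * (1 + shrinkage_rate/100)
Shrinkage factor = 1 + 1.2/100 = 1.012
L_pattern = 800 mm * 1.012 = 809.6000 mm

809.6000 mm


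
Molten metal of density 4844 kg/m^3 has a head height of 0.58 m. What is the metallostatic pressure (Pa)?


Formula: P = rho * g * h
rho * g = 4844 * 9.81 = 47519.64 N/m^3
P = 47519.64 * 0.58 = 27561.3912 Pa

27561.3912 Pa


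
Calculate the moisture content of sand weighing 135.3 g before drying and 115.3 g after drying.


Formula: MC = (W_wet - W_dry) / W_wet * 100
Water mass = 135.3 - 115.3 = 20.0 g
MC = 20.0 / 135.3 * 100 = 14.7820%

Final answer: 14.7820%


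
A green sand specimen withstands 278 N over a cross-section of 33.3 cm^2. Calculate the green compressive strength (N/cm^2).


Formula: Compressive Strength = Force / Area
Strength = 278 N / 33.3 cm^2 = 8.3483 N/cm^2

8.3483 N/cm^2


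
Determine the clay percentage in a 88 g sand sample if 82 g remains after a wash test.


Formula: Clay% = (W_total - W_washed) / W_total * 100
Clay mass = 88 - 82 = 6 g
Clay% = 6 / 88 * 100 = 6.8182%

Answer: 6.8182%


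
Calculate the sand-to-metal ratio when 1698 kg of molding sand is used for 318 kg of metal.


Formula: Sand-to-Metal Ratio = W_sand / W_metal
Ratio = 1698 kg / 318 kg = 5.3396

5.3396


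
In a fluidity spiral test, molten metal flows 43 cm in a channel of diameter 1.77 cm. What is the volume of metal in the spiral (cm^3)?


Formula: V = pi * (d/2)^2 * L  (cylinder volume)
Radius = 1.77/2 = 0.885 cm
V = pi * 0.885^2 * 43 = 105.8047 cm^3


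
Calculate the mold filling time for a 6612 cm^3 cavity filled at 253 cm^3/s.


Formula: t_fill = V_mold / Q_flow
t = 6612 cm^3 / 253 cm^3/s = 26.1344 s

26.1344 s


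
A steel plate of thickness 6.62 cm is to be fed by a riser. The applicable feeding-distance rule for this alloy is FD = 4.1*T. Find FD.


Formula: FD = 4.1 * T  (riser feeding-distance rule)
FD = 4.1 * 6.62 cm = 27.1420 cm

Answer: 27.1420 cm


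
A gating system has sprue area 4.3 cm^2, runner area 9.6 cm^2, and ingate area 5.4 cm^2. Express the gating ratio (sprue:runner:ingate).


Sprue:Runner:Ingate = 1 : 9.6/4.3 : 5.4/4.3 = 1:2.23:1.26

Final answer: 1:2.23:1.26


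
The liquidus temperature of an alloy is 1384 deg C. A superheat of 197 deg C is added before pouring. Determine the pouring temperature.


Formula: T_pour = T_melt + Superheat
T_pour = 1384 + 197 = 1581 deg C

1581 deg C


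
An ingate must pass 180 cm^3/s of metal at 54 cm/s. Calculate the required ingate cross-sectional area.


Formula: A_ingate = Q / v  (continuity equation)
A = 180 cm^3/s / 54 cm/s = 3.3333 cm^2

3.3333 cm^2


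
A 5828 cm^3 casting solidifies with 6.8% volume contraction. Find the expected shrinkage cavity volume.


Formula: V_shrink = V_casting * shrinkage_pct / 100
V_shrink = 5828 cm^3 * 6.8 / 100 = 396.3040 cm^3

Answer: 396.3040 cm^3


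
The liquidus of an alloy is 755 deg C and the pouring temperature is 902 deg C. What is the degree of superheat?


Formula: Superheat = T_pour - T_melt
Superheat = 902 - 755 = 147 deg C

Answer: 147 deg C


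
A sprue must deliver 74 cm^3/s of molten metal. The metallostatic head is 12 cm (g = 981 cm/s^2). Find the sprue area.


Formula: v = sqrt(2*g*h), A = Q/v
Velocity: v = sqrt(2 * 981 * 12) = sqrt(23544) = 153.4405 cm/s
Sprue area: A = Q / v = 74 / 153.4405 = 0.4823 cm^2

0.4823 cm^2


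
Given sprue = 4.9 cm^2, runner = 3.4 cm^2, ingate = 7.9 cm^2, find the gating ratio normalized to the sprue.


Sprue:Runner:Ingate = 1 : 3.4/4.9 : 7.9/4.9 = 1:0.69:1.61

Final answer: 1:0.69:1.61


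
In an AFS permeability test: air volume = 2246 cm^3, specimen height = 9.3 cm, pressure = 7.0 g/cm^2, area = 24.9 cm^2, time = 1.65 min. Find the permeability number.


Formula: Permeability Number P = (V * H) / (p * A * t)
Numerator: V * H = 2246 * 9.3 = 20887.8
Denominator: p * A * t = 7.0 * 24.9 * 1.65 = 287.595
P = 20887.8 / 287.595 = 72.6292

Final answer: 72.6292


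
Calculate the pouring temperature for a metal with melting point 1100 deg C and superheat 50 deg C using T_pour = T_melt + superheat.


Formula: T_pour = T_melt + Superheat
T_pour = 1100 + 50 = 1150 deg C

Final answer: 1150 deg C


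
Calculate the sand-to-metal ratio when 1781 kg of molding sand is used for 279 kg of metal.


Formula: Sand-to-Metal Ratio = W_sand / W_metal
Ratio = 1781 kg / 279 kg = 6.3835

Answer: 6.3835


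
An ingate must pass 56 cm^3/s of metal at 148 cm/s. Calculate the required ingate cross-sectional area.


Formula: A_ingate = Q / v  (continuity equation)
A = 56 cm^3/s / 148 cm/s = 0.3784 cm^2

0.3784 cm^2


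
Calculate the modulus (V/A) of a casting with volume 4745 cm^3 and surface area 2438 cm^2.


Formula: Casting Modulus M = V / A
M = 4745 cm^3 / 2438 cm^2 = 1.9463 cm


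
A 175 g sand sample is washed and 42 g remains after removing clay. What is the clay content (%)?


Formula: Clay% = (W_total - W_washed) / W_total * 100
Clay mass = 175 - 42 = 133 g
Clay% = 133 / 175 * 100 = 76.0000%

Final answer: 76.0000%


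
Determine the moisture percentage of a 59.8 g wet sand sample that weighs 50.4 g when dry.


Formula: MC = (W_wet - W_dry) / W_wet * 100
Water mass = 59.8 - 50.4 = 9.4 g
MC = 9.4 / 59.8 * 100 = 15.7191%

15.7191%


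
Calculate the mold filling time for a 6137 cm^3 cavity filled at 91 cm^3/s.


Formula: t_fill = V_mold / Q_flow
t = 6137 cm^3 / 91 cm^3/s = 67.4396 s

Answer: 67.4396 s


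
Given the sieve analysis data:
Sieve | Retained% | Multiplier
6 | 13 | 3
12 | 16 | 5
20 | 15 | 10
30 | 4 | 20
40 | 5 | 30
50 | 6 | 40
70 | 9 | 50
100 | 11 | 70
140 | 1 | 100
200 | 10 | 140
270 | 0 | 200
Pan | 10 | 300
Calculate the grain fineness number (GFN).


Formula: GFN = sum(pct * multiplier) / sum(pct)
sum(pct * multiplier) = 6459
sum(pct) = 100
GFN = 6459 / 100 = 64.59

Final answer: 64.59


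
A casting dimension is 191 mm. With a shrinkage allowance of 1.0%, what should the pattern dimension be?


Formula: L_pattern = L_casting * (1 + shrinkage_rate/100)
Shrinkage factor = 1 + 1.0/100 = 1.01
L_pattern = 191 mm * 1.01 = 192.9100 mm

192.9100 mm


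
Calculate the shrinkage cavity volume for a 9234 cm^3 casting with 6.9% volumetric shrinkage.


Formula: V_shrink = V_casting * shrinkage_pct / 100
V_shrink = 9234 cm^3 * 6.9 / 100 = 637.1460 cm^3


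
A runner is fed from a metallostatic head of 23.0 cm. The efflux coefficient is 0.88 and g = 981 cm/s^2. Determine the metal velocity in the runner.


Formula: v = Cd * sqrt(2 * g * h)  (Torricelli with discharge coefficient)
2*g*h = 2 * 981 * 23.0 = 45126.0 cm^2/s^2
sqrt(45126.0) = 212.42881 cm/s
v = 0.88 * 212.42881 = 186.9374 cm/s


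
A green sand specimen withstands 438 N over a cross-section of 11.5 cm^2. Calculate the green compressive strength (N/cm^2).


Formula: Compressive Strength = Force / Area
Strength = 438 N / 11.5 cm^2 = 38.0870 N/cm^2

Final answer: 38.0870 N/cm^2


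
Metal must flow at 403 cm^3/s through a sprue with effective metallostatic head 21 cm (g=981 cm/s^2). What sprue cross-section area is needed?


Formula: v = sqrt(2*g*h), A = Q/v
Velocity: v = sqrt(2 * 981 * 21) = sqrt(41202) = 202.9828 cm/s
Sprue area: A = Q / v = 403 / 202.9828 = 1.9854 cm^2

Final answer: 1.9854 cm^2


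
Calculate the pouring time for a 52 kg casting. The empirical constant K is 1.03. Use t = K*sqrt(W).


Formula: t = K * sqrt(W)
sqrt(W) = sqrt(52) = 7.21110
t = 1.03 * 7.21110 = 7.4274 s

Final answer: 7.4274 s


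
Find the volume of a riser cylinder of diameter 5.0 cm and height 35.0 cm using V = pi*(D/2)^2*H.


Formula: V = pi * (D/2)^2 * H  (cylinder volume)
Radius = D/2 = 5.0/2 = 2.5 cm
V = pi * 2.5^2 * 35.0 = 687.2234 cm^3


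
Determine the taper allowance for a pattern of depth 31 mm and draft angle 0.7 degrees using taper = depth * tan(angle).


Formula: taper = depth * tan(draft_angle)
tan(0.7 deg) = 0.0122179
taper = 31 mm * 0.0122179 = 0.3788 mm

Final answer: 0.3788 mm


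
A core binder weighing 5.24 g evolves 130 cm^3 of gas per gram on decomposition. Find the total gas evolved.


Formula: V_gas = W_binder * gas_evolution_rate
V = 5.24 g * 130 cm^3/g = 681.2000 cm^3


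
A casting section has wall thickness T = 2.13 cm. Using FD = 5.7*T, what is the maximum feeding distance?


Formula: FD = 5.7 * T  (riser feeding-distance rule)
FD = 5.7 * 2.13 cm = 12.1410 cm


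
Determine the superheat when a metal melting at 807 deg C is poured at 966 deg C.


Formula: Superheat = T_pour - T_melt
Superheat = 966 - 807 = 159 deg C

159 deg C


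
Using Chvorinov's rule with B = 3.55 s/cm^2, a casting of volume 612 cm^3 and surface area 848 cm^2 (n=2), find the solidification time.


Formula: t_s = B * (V/A)^n  (Chvorinov's rule, n=2)
Modulus M = V/A = 612/848 = 0.721698 cm
M^2 = 0.721698^2 = 0.520848 cm^2
t_s = 3.55 * 0.520848 = 1.8490 s
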